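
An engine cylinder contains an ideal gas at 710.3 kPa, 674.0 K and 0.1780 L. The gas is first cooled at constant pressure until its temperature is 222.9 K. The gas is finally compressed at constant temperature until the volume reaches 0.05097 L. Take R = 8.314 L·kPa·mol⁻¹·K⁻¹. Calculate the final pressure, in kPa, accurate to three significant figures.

P₃ ≈ 820 kPa

P constant ⇒ V ∝ T: P₂ = P₁; V₂ = V₁·(T₂/T₁) = 0.05887 L.
T constant ⇒ Boyle's law P V = const: T₃ = T₂; P₃ = P₂·(V₂/V₃) = 820.3 kPa.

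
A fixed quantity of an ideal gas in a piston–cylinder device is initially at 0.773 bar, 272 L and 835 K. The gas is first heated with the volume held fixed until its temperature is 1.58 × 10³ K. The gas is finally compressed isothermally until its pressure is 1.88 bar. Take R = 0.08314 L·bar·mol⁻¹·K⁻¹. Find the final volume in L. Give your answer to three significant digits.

V₃ ≈ 212 L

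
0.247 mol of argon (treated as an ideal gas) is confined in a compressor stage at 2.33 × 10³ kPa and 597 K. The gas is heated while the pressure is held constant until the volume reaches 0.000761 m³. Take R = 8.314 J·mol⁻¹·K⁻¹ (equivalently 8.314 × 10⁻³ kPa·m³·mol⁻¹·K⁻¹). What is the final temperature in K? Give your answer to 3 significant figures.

From PV = nRT: V₁ = nRT₁/P₁ = 0.0005262 m³.
P constant ⇒ V ∝ T: P₂ = P₁; T₂ = T₁·(V₂/V₁) = 863.4 K.

T₂ ≈ 863 K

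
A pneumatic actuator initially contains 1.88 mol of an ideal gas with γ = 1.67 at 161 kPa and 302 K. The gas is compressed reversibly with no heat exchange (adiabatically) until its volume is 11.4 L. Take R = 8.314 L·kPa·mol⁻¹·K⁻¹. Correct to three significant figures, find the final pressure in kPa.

From PV = nRT: V₁ = nRT₁/P₁ = 29.32 L.
Reversible adiabatic, γ = 1.67: T₂ = T₁·(V₁/V₂)^(γ−1) = 568.7 K; P₂ = P₁·(V₁/V₂)^γ = 779.7 kPa.

P₂ ≈ 780 kPa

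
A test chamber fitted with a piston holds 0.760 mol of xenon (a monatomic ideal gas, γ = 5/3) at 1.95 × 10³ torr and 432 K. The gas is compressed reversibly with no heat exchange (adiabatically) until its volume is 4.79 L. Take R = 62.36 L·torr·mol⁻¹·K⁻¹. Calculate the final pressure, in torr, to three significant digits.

P₂ ≈ 7.21e+03 torr

From PV = nRT: V₁ = nRT₁/P₁ = 10.50 L.
Adiabatic (γ = 5/3), T V^(γ−1) and P V^γ constant: T₂ = T₁·(V₁/V₂)^(γ−1) = 729.0 K; P₂ = P₁·(V₁/V₂)^γ = 7213 torr.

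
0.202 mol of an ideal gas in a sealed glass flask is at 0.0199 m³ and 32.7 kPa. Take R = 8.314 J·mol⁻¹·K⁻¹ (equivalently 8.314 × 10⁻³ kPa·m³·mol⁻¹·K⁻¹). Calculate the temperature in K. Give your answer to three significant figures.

PV = nRT ⇒ T = PV/(nR) = (32.7 × 0.0199) / (0.202 × 8.314 × 10⁻³)

T ≈ 387 K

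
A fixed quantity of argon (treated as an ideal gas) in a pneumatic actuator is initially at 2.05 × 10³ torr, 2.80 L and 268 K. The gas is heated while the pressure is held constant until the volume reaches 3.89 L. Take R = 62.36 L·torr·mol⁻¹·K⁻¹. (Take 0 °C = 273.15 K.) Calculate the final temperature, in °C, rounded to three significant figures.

T₂ ≈ 99.2 °C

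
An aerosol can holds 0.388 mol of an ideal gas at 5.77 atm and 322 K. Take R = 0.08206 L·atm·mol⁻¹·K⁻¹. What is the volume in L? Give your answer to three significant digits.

V ≈ 1.78 L

PV = nRT ⇒ V = nRT/P = (0.388 × 0.08206 × 322) / 5.77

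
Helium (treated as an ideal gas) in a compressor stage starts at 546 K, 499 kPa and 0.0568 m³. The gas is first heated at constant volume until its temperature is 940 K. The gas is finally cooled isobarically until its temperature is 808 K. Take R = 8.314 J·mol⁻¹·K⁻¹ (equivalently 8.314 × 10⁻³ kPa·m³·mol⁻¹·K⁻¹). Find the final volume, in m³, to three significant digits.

Isochoric, so P/T is constant: V₂ = V₁; P₂ = P₁·(T₂/T₁) = 859.1 kPa.
P constant ⇒ V ∝ T: P₃ = P₂; V₃ = V₂·(T₃/T₂) = 0.04882 m³.

V₃ ≈ 0.0488 m³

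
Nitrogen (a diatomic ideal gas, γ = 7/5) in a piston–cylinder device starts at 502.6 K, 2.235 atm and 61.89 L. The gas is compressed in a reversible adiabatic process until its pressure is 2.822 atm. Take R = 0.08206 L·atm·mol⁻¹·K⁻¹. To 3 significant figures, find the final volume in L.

V₂ ≈ 52.4 L

Adiabatic (γ = 7/5), T V^(γ−1) and P V^γ constant: T₂ = T₁·(P₂/P₁)^((γ−1)/γ) = 537.2 K; V₂ = V₁·(P₁/P₂)^(1/γ) = 52.39 L.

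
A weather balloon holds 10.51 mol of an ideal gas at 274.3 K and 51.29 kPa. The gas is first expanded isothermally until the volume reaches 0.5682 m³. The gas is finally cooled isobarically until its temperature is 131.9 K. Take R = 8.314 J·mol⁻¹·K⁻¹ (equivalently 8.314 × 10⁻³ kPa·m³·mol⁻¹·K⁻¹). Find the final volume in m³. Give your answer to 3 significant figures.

V₃ ≈ 0.273 m³

From PV = nRT: V₁ = nRT₁/P₁ = 0.4673 m³.
Isothermal, so P V is constant: T₂ = T₁; P₂ = P₁·(V₁/V₂) = 42.18 kPa.
Isobaric, so V/T is constant: P₃ = P₂; V₃ = V₂·(T₃/T₂) = 0.2732 m³.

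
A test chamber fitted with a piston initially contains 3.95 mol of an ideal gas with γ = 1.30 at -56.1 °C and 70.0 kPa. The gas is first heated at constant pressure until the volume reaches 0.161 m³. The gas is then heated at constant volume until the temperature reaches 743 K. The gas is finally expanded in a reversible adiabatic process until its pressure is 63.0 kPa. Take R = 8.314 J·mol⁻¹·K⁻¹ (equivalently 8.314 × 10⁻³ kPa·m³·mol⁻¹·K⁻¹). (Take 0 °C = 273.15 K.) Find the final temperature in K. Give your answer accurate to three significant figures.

T₄ ≈ 607 K

Convert: T₁ = 217.0 K.
From PV = nRT: V₁ = nRT₁/P₁ = 0.1018 m³.
Isobaric, so V/T is constant: P₂ = P₁; T₂ = T₁·(V₂/V₁) = 343.2 K.
Isochoric, so P/T is constant: V₃ = V₂; P₃ = P₂·(T₃/T₂) = 151.6 kPa.
Reversible adiabatic, γ = 1.30: T₄ = T₃·(P₄/P₃)^((γ−1)/γ) = 606.8 K; V₄ = V₃·(P₃/P₄)^(1/γ) = 0.3163 m³.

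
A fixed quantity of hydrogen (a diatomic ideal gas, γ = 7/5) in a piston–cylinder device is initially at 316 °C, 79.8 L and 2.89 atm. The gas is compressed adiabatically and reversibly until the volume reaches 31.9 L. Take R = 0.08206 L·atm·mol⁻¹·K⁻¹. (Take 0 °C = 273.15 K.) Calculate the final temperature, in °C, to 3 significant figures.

T₂ ≈ 577 °C

Convert: T₁ = 589.1 K.
Reversible adiabatic, γ = 7/5: T₂ = T₁·(V₁/V₂)^(γ−1) = 850.2 K; P₂ = P₁·(V₁/V₂)^γ = 10.43 atm.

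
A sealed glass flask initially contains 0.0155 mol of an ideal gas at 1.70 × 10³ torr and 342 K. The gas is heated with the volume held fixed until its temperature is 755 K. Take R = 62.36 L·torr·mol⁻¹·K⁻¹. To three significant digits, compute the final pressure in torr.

P₂ ≈ 3.75e+03 torr

From PV = nRT: V₁ = nRT₁/P₁ = 0.1945 L.
Isochoric, so P/T is constant: V₂ = V₁; P₂ = P₁·(T₂/T₁) = 3753 torr.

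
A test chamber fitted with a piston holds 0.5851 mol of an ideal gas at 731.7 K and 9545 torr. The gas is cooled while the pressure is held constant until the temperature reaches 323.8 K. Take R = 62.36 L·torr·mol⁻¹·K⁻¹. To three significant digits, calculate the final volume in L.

V₂ ≈ 1.24 L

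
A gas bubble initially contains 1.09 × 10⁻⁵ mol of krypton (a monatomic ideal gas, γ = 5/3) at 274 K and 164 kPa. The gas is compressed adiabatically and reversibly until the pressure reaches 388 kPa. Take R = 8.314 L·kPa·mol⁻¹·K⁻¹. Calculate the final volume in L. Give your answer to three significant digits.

V₂ ≈ 9.03e-05 L

From PV = nRT: V₁ = nRT₁/P₁ = 0.0001514 L.
Reversible adiabatic, γ = 5/3: T₂ = T₁·(P₂/P₁)^((γ−1)/γ) = 386.7 K; V₂ = V₁·(P₁/P₂)^(1/γ) = 9.031e-05 L.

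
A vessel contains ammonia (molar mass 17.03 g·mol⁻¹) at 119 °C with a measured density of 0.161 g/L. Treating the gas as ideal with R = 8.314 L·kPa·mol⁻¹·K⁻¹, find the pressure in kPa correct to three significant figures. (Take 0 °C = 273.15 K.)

P ≈ 30.8 kPa

ρ = PM/(RT) ⇒ P = ρRT/M = (0.161 × 8.314 × 392.1) / 17.03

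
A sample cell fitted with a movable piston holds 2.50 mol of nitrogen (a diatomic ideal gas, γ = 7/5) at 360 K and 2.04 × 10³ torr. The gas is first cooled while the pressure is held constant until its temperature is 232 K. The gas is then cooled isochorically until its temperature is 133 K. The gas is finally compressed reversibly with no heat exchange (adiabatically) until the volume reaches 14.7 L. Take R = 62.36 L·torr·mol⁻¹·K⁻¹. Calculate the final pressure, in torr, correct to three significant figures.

P₄ ≈ 1.52e+03 torr

From PV = nRT: V₁ = nRT₁/P₁ = 27.51 L.
Isobaric, so V/T is constant: P₂ = P₁; V₂ = V₁·(T₂/T₁) = 17.73 L.
V constant ⇒ P ∝ T: V₃ = V₂; P₃ = P₂·(T₃/T₂) = 1169 torr.
Reversible adiabatic, γ = 7/5: T₄ = T₃·(V₃/V₄)^(γ−1) = 143.4 K; P₄ = P₃·(V₃/V₄)^γ = 1520 torr.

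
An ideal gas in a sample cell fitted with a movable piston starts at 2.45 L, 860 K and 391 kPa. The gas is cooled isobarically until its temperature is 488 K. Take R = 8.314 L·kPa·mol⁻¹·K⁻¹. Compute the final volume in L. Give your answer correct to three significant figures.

V₂ ≈ 1.39 L

Isobaric, so V/T is constant: P₂ = P₁; V₂ = V₁·(T₂/T₁) = 1.390 L.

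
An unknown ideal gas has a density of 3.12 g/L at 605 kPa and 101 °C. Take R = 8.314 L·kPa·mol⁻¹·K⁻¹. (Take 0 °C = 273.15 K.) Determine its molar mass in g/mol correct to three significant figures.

ρ = PM/(RT) ⇒ M = ρRT/P = (3.12 × 8.314 × 374.1) / 605

M ≈ 16.0 g/mol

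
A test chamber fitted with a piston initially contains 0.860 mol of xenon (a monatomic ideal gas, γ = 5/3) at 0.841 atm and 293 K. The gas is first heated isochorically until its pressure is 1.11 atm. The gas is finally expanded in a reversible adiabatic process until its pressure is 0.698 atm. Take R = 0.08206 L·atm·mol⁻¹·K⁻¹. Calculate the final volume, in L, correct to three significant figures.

From PV = nRT: V₁ = nRT₁/P₁ = 24.59 L.
V constant ⇒ P ∝ T: V₂ = V₁; T₂ = T₁·(P₂/P₁) = 386.7 K.
Adiabatic (γ = 5/3), T V^(γ−1) and P V^γ constant: T₃ = T₂·(P₃/P₂)^((γ−1)/γ) = 321.2 K; V₃ = V₂·(P₂/P₃)^(1/γ) = 32.48 L.

V₃ ≈ 32.5 L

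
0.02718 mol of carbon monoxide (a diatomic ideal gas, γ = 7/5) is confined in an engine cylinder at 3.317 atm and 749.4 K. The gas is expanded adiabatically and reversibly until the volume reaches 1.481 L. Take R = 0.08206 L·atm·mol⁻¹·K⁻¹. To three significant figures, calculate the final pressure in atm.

P₂ ≈ 0.733 atm

From PV = nRT: V₁ = nRT₁/P₁ = 0.5039 L.
Reversible adiabatic, γ = 7/5: T₂ = T₁·(V₁/V₂)^(γ−1) = 486.9 K; P₂ = P₁·(V₁/V₂)^γ = 0.7333 atm.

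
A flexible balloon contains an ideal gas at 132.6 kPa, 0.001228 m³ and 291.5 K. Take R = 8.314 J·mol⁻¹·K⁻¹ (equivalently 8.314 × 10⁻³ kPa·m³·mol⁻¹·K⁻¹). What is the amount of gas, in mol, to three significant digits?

PV = nRT ⇒ n = PV/(RT) = (132.6 × 0.001228) / (8.314 × 10⁻³ × 291.5)

n ≈ 0.0672 mol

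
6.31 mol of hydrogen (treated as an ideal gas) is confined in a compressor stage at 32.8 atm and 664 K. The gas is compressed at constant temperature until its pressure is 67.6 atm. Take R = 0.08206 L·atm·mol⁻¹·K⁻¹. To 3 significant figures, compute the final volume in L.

V₂ ≈ 5.09 L

From PV = nRT: V₁ = nRT₁/P₁ = 10.48 L.
T constant ⇒ Boyle's law P V = const: T₂ = T₁; V₂ = V₁·(P₁/P₂) = 5.086 L.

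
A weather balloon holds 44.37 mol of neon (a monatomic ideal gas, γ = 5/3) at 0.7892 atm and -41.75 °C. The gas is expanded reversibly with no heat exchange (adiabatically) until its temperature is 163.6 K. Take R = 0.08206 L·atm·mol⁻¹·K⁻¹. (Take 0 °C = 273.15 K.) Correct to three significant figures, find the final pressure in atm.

P₂ ≈ 0.332 atm

Convert: T₁ = 231.4 K.
From PV = nRT: V₁ = nRT₁/P₁ = 1068 L.
Reversible adiabatic, γ = 5/3: P₂ = P₁·(T₂/T₁)^(γ/(γ−1)) = 0.3317 atm; V₂ = V₁·(T₁/T₂)^(1/(γ−1)) = 1796 L.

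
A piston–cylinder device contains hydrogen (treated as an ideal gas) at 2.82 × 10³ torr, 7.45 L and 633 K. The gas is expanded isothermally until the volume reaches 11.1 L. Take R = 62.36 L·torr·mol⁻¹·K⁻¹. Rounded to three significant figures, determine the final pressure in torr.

Isothermal, so P V is constant: T₂ = T₁; P₂ = P₁·(V₁/V₂) = 1893 torr.

P₂ ≈ 1.89e+03 torr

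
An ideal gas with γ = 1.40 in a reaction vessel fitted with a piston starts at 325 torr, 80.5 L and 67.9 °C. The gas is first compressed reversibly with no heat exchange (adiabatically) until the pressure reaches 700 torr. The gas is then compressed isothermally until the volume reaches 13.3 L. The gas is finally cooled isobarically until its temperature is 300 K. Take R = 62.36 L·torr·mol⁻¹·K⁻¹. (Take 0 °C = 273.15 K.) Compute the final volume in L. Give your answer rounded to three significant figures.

V₄ ≈ 9.40 L

Convert: T₁ = 341.0 K.
Adiabatic (γ = 1.40), T V^(γ−1) and P V^γ constant: T₂ = T₁·(P₂/P₁)^((γ−1)/γ) = 424.6 K; V₂ = V₁·(P₁/P₂)^(1/γ) = 46.54 L.
Isothermal, so P V is constant: T₃ = T₂; P₃ = P₂·(V₂/V₃) = 2449 torr.
P constant ⇒ V ∝ T: P₄ = P₃; V₄ = V₃·(T₄/T₃) = 9.396 L.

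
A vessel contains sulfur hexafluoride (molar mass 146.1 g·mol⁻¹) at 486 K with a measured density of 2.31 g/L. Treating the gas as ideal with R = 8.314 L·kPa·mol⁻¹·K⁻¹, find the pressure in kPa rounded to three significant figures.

ρ = PM/(RT) ⇒ P = ρRT/M = (2.31 × 8.314 × 486.0) / 146.1

P ≈ 63.9 kPa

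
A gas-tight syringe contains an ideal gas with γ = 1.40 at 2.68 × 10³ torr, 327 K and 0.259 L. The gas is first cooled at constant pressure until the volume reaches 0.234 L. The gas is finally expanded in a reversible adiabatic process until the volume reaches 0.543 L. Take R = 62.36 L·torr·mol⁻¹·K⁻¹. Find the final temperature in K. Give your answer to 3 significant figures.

Isobaric, so V/T is constant: P₂ = P₁; T₂ = T₁·(V₂/V₁) = 295.4 K.
Reversible adiabatic, γ = 1.40: T₃ = T₂·(V₂/V₃)^(γ−1) = 211.0 K; P₃ = P₂·(V₂/V₃)^γ = 824.7 torr.

T₃ ≈ 211 K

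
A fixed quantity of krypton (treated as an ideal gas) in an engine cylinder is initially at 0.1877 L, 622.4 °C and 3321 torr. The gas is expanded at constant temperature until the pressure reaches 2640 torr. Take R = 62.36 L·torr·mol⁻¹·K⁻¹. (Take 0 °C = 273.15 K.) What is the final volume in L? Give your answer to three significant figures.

V₂ ≈ 0.236 L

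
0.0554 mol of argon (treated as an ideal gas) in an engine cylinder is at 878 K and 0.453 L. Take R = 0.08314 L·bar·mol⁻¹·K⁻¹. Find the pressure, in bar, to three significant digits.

PV = nRT ⇒ P = nRT/V = (0.0554 × 0.08314 × 878) / 0.453

P ≈ 8.93 bar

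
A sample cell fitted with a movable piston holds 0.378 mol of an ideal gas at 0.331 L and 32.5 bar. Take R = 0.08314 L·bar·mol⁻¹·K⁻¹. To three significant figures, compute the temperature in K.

PV = nRT ⇒ T = PV/(nR) = (32.5 × 0.331) / (0.378 × 0.08314)

T ≈ 342 K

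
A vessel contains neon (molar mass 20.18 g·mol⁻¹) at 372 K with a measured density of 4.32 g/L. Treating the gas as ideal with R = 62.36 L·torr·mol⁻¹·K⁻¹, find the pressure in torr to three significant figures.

P ≈ 4.97e+03 torr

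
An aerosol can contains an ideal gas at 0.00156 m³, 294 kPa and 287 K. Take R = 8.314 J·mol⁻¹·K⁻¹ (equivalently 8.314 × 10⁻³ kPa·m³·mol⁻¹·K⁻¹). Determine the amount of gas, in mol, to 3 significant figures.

PV = nRT ⇒ n = PV/(RT) = (294 × 0.00156) / (8.314 × 10⁻³ × 287)

n ≈ 0.192 mol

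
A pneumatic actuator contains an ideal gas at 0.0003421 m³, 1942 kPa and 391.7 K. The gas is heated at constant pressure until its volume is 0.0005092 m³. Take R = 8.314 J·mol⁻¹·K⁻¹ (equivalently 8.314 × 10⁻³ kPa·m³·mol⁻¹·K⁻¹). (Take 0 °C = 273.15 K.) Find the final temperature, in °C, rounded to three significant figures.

T₂ ≈ 310 °C

Isobaric, so V/T is constant: P₂ = P₁; T₂ = T₁·(V₂/V₁) = 583.0 K.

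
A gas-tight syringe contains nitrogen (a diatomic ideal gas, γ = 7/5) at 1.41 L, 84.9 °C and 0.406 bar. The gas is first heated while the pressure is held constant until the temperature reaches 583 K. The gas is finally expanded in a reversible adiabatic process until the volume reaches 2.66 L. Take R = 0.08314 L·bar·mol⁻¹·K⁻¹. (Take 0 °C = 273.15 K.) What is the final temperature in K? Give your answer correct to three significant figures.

T₃ ≈ 550 K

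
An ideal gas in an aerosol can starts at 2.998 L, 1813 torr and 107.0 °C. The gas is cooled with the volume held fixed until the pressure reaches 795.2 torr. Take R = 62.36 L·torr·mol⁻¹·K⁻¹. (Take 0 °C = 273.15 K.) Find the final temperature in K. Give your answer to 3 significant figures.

Convert: T₁ = 380.1 K.
V constant ⇒ P ∝ T: V₂ = V₁; T₂ = T₁·(P₂/P₁) = 166.7 K.

T₂ ≈ 167 K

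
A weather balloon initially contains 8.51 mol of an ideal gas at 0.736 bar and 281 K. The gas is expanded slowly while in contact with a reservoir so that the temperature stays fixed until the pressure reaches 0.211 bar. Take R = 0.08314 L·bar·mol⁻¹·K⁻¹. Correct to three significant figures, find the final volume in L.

From PV = nRT: V₁ = nRT₁/P₁ = 270.1 L.
Isothermal, so P V is constant: T₂ = T₁; V₂ = V₁·(P₁/P₂) = 942.2 L.

V₂ ≈ 942 L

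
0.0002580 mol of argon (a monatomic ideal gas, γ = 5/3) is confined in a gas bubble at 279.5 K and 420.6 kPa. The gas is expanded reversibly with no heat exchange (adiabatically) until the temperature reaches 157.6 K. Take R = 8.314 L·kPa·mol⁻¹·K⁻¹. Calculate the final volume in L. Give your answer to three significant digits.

From PV = nRT: V₁ = nRT₁/P₁ = 0.001425 L.
Adiabatic (γ = 5/3), T V^(γ−1) and P V^γ constant: P₂ = P₁·(T₂/T₁)^(γ/(γ−1)) = 100.4 kPa; V₂ = V₁·(T₁/T₂)^(1/(γ−1)) = 0.003367 L.

V₂ ≈ 0.00337 L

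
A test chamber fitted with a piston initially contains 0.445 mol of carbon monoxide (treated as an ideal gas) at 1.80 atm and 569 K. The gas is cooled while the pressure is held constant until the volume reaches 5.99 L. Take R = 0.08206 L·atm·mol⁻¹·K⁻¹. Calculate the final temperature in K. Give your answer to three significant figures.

From PV = nRT: V₁ = nRT₁/P₁ = 11.54 L.
Isobaric, so V/T is constant: P₂ = P₁; T₂ = T₁·(V₂/V₁) = 295.3 K.

T₂ ≈ 295 K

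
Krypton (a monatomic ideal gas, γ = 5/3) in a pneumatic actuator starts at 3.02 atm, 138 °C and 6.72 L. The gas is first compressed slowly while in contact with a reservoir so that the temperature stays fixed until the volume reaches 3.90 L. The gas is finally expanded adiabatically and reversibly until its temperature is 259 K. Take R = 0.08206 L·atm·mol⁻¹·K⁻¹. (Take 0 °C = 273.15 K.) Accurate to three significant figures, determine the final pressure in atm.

P₃ ≈ 1.64 atm

Convert: T₁ = 411.1 K.
Isothermal, so P V is constant: T₂ = T₁; P₂ = P₁·(V₁/V₂) = 5.204 atm.
Reversible adiabatic, γ = 5/3: P₃ = P₂·(T₃/T₂)^(γ/(γ−1)) = 1.639 atm; V₃ = V₂·(T₂/T₃)^(1/(γ−1)) = 7.800 L.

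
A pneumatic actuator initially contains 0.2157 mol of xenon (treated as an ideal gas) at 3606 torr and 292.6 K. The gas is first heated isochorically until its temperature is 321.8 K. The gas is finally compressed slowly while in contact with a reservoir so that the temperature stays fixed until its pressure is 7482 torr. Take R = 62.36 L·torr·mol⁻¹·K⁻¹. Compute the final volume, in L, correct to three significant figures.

V₃ ≈ 0.579 L

From PV = nRT: V₁ = nRT₁/P₁ = 1.091 L.
Isochoric, so P/T is constant: V₂ = V₁; P₂ = P₁·(T₂/T₁) = 3966 torr.
T constant ⇒ Boyle's law P V = const: T₃ = T₂; V₃ = V₂·(P₂/P₃) = 0.5785 L.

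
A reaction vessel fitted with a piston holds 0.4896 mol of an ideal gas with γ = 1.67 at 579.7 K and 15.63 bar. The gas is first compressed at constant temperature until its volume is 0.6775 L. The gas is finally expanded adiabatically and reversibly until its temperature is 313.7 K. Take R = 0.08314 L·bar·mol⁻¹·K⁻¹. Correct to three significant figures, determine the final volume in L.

From PV = nRT: V₁ = nRT₁/P₁ = 1.510 L.
T constant ⇒ Boyle's law P V = const: T₂ = T₁; P₂ = P₁·(V₁/V₂) = 34.83 bar.
Adiabatic (γ = 1.67), T V^(γ−1) and P V^γ constant: P₃ = P₂·(T₃/T₂)^(γ/(γ−1)) = 7.537 bar; V₃ = V₂·(T₂/T₃)^(1/(γ−1)) = 1.694 L.

V₃ ≈ 1.69 L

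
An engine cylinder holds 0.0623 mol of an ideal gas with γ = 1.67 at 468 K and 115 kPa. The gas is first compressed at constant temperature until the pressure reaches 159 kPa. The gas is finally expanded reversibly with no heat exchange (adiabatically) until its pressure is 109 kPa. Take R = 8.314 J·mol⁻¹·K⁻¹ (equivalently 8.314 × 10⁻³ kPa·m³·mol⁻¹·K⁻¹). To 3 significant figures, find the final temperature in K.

From PV = nRT: V₁ = nRT₁/P₁ = 0.002108 m³.
Isothermal, so P V is constant: T₂ = T₁; V₂ = V₁·(P₁/P₂) = 0.001525 m³.
Reversible adiabatic, γ = 1.67: T₃ = T₂·(P₃/P₂)^((γ−1)/γ) = 402.2 K; V₃ = V₂·(P₂/P₃)^(1/γ) = 0.001911 m³.

T₃ ≈ 402 K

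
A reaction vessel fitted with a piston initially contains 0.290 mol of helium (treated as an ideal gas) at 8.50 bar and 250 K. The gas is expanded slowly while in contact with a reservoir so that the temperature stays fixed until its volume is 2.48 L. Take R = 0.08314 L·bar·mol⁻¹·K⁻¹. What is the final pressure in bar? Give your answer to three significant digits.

P₂ ≈ 2.43 bar

From PV = nRT: V₁ = nRT₁/P₁ = 0.7091 L.
T constant ⇒ Boyle's law P V = const: T₂ = T₁; P₂ = P₁·(V₁/V₂) = 2.431 bar.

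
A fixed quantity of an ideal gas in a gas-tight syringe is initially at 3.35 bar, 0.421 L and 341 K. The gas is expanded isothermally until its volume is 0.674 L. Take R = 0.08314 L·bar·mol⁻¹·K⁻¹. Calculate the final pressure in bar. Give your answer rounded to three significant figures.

T constant ⇒ Boyle's law P V = const: T₂ = T₁; P₂ = P₁·(V₁/V₂) = 2.093 bar.

P₂ ≈ 2.09 bar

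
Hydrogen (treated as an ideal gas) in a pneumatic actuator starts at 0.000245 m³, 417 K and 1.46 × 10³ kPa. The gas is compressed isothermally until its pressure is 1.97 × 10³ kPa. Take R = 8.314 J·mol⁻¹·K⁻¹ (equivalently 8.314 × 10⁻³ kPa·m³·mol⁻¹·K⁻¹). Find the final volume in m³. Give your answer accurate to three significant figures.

T constant ⇒ Boyle's law P V = const: T₂ = T₁; V₂ = V₁·(P₁/P₂) = 0.0001816 m³.

V₂ ≈ 0.000182 m³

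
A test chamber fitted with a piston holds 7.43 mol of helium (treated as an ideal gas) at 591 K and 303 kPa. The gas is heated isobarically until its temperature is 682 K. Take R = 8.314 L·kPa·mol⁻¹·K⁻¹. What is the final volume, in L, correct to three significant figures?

V₂ ≈ 139 L

From PV = nRT: V₁ = nRT₁/P₁ = 120.5 L.
Isobaric, so V/T is constant: P₂ = P₁; V₂ = V₁·(T₂/T₁) = 139.0 L.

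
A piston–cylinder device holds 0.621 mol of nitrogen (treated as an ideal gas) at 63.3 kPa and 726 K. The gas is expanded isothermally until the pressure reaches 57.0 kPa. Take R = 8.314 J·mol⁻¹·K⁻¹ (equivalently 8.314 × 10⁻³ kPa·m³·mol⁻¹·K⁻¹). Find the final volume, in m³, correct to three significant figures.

V₂ ≈ 0.0658 m³

From PV = nRT: V₁ = nRT₁/P₁ = 0.05922 m³.
Isothermal, so P V is constant: T₂ = T₁; V₂ = V₁·(P₁/P₂) = 0.06576 m³.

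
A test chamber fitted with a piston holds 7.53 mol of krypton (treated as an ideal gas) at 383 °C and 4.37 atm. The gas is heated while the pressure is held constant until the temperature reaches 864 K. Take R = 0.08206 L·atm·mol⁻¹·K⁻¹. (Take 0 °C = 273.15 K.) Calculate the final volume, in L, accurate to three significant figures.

V₂ ≈ 122 L

Convert: T₁ = 656.1 K.
From PV = nRT: V₁ = nRT₁/P₁ = 92.78 L.
P constant ⇒ V ∝ T: P₂ = P₁; V₂ = V₁·(T₂/T₁) = 122.2 L.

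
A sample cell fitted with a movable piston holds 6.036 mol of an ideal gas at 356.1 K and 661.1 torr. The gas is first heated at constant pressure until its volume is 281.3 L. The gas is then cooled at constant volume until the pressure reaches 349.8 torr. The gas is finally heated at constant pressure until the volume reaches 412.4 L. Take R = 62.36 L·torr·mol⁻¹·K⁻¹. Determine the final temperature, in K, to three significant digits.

T₄ ≈ 383 K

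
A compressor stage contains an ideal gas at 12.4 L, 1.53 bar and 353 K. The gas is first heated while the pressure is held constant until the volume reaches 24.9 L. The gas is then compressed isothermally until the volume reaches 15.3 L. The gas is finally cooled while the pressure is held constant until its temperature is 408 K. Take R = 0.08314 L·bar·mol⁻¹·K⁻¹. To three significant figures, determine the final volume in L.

V₄ ≈ 8.81 L

P constant ⇒ V ∝ T: P₂ = P₁; T₂ = T₁·(V₂/V₁) = 708.8 K.
Isothermal, so P V is constant: T₃ = T₂; P₃ = P₂·(V₂/V₃) = 2.490 bar.
P constant ⇒ V ∝ T: P₄ = P₃; V₄ = V₃·(T₄/T₃) = 8.806 L.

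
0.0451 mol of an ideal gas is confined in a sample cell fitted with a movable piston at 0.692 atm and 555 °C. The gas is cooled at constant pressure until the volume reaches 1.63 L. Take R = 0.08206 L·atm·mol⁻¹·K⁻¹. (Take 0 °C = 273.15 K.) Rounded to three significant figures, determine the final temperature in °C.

T₂ ≈ 31.6 °C

Convert: T₁ = 828.1 K.
From PV = nRT: V₁ = nRT₁/P₁ = 4.429 L.
P constant ⇒ V ∝ T: P₂ = P₁; T₂ = T₁·(V₂/V₁) = 304.8 K.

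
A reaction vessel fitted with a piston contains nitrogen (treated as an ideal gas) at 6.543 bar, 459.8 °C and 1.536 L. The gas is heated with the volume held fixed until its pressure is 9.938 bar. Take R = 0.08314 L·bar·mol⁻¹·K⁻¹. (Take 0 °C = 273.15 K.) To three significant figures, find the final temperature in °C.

T₂ ≈ 840 °C

Convert: T₁ = 733.0 K.
Isochoric, so P/T is constant: V₂ = V₁; T₂ = T₁·(P₂/P₁) = 1113 K.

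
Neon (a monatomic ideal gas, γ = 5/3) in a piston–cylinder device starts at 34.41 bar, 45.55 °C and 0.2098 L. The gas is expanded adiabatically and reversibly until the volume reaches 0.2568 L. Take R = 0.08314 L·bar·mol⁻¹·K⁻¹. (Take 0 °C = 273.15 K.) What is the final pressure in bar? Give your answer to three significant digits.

Convert: T₁ = 318.7 K.
Adiabatic (γ = 5/3), T V^(γ−1) and P V^γ constant: T₂ = T₁·(V₁/V₂)^(γ−1) = 278.5 K; P₂ = P₁·(V₁/V₂)^γ = 24.57 bar.

P₂ ≈ 24.6 bar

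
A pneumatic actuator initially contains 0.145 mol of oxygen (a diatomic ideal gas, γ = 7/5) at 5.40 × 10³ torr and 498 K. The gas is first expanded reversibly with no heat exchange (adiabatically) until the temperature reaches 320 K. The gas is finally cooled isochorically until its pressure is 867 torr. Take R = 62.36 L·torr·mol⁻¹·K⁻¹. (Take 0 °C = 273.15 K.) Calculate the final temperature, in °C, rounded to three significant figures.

T₃ ≈ -31.6 °C

From PV = nRT: V₁ = nRT₁/P₁ = 0.8339 L.
Reversible adiabatic, γ = 7/5: P₂ = P₁·(T₂/T₁)^(γ/(γ−1)) = 1148 torr; V₂ = V₁·(T₁/T₂)^(1/(γ−1)) = 2.519 L.
Isochoric, so P/T is constant: V₃ = V₂; T₃ = T₂·(P₃/P₂) = 241.6 K.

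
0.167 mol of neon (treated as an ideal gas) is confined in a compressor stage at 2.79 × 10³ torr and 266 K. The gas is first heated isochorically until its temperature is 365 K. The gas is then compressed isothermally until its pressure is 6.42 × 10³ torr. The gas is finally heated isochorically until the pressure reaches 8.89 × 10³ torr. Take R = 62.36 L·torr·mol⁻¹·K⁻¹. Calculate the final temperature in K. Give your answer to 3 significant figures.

T₄ ≈ 505 K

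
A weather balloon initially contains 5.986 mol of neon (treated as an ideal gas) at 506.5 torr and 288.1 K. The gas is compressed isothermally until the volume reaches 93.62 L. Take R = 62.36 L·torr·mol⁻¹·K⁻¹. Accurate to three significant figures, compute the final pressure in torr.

P₂ ≈ 1.15e+03 torr

From PV = nRT: V₁ = nRT₁/P₁ = 212.3 L.
T constant ⇒ Boyle's law P V = const: T₂ = T₁; P₂ = P₁·(V₁/V₂) = 1149 torr.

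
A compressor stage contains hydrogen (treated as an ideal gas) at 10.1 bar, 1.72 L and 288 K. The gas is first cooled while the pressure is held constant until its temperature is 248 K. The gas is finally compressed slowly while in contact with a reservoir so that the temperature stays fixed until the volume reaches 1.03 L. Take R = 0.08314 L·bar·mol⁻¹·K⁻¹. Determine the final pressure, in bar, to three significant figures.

P₃ ≈ 14.5 bar

Isobaric, so V/T is constant: P₂ = P₁; V₂ = V₁·(T₂/T₁) = 1.481 L.
T constant ⇒ Boyle's law P V = const: T₃ = T₂; P₃ = P₂·(V₂/V₃) = 14.52 bar.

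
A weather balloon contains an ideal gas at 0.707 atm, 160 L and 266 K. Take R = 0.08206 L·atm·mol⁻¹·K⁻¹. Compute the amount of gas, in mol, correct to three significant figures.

PV = nRT ⇒ n = PV/(RT) = (0.707 × 160) / (0.08206 × 266)

n ≈ 5.18 mol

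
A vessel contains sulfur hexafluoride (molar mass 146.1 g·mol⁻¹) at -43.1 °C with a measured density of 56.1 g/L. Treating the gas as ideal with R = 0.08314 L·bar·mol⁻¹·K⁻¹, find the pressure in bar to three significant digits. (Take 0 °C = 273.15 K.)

ρ = PM/(RT) ⇒ P = ρRT/M = (56.1 × 0.08314 × 230.0) / 146.1

P ≈ 7.34 bar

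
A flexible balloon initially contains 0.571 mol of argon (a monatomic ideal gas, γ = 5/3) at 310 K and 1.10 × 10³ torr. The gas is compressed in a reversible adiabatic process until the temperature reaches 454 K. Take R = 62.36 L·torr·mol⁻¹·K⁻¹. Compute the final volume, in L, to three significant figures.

V₂ ≈ 5.66 L

From PV = nRT: V₁ = nRT₁/P₁ = 10.03 L.
Reversible adiabatic, γ = 5/3: P₂ = P₁·(T₂/T₁)^(γ/(γ−1)) = 2855 torr; V₂ = V₁·(T₁/T₂)^(1/(γ−1)) = 5.662 L.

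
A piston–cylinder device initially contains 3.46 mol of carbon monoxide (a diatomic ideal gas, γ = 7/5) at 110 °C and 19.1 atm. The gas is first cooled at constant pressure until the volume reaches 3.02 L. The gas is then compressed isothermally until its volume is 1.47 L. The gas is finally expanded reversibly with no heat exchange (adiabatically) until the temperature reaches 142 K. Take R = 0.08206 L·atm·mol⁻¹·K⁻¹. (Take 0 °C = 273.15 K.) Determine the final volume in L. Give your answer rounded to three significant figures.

Convert: T₁ = 383.1 K.
From PV = nRT: V₁ = nRT₁/P₁ = 5.696 L.
P constant ⇒ V ∝ T: P₂ = P₁; T₂ = T₁·(V₂/V₁) = 203.2 K.
Isothermal, so P V is constant: T₃ = T₂; P₃ = P₂·(V₂/V₃) = 39.24 atm.
Adiabatic (γ = 7/5), T V^(γ−1) and P V^γ constant: P₄ = P₃·(T₄/T₃)^(γ/(γ−1)) = 11.20 atm; V₄ = V₃·(T₃/T₄)^(1/(γ−1)) = 3.599 L.

V₄ ≈ 3.60 L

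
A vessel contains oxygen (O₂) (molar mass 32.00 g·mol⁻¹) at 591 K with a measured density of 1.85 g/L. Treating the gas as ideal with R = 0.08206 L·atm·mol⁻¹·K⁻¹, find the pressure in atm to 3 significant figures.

P ≈ 2.80 atm

ρ = PM/(RT) ⇒ P = ρRT/M = (1.85 × 0.08206 × 591.0) / 32.00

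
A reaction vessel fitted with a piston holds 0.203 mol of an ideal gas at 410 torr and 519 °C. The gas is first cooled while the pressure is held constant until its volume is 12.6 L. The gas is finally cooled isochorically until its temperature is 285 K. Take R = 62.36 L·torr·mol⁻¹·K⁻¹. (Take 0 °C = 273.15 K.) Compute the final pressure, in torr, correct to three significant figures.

Convert: T₁ = 792.1 K.
From PV = nRT: V₁ = nRT₁/P₁ = 24.46 L.
Isobaric, so V/T is constant: P₂ = P₁; T₂ = T₁·(V₂/V₁) = 408.1 K.
V constant ⇒ P ∝ T: V₃ = V₂; P₃ = P₂·(T₃/T₂) = 286.3 torr.

P₃ ≈ 286 torr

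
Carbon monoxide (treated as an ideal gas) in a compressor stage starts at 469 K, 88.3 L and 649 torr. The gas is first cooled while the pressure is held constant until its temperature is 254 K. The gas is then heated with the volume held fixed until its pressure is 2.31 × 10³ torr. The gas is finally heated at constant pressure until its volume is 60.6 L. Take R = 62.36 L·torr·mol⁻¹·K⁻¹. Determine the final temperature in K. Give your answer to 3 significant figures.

P constant ⇒ V ∝ T: P₂ = P₁; V₂ = V₁·(T₂/T₁) = 47.82 L.
V constant ⇒ P ∝ T: V₃ = V₂; T₃ = T₂·(P₃/P₂) = 904.1 K.
Isobaric, so V/T is constant: P₄ = P₃; T₄ = T₃·(V₄/V₃) = 1146 K.

T₄ ≈ 1.15e+03 K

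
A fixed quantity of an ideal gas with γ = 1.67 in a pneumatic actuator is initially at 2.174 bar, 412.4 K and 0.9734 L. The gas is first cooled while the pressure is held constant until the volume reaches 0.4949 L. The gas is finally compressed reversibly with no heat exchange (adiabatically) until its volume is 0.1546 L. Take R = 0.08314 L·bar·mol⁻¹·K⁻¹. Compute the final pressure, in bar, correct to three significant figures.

P₃ ≈ 15.2 bar

Isobaric, so V/T is constant: P₂ = P₁; T₂ = T₁·(V₂/V₁) = 209.7 K.
Reversible adiabatic, γ = 1.67: T₃ = T₂·(V₂/V₃)^(γ−1) = 457.2 K; P₃ = P₂·(V₂/V₃)^γ = 15.17 bar.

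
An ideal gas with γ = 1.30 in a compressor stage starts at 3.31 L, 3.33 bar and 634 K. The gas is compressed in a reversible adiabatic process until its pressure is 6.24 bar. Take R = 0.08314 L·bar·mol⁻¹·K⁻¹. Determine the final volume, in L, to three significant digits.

Reversible adiabatic, γ = 1.30: T₂ = T₁·(P₂/P₁)^((γ−1)/γ) = 732.9 K; V₂ = V₁·(P₁/P₂)^(1/γ) = 2.042 L.

V₂ ≈ 2.04 L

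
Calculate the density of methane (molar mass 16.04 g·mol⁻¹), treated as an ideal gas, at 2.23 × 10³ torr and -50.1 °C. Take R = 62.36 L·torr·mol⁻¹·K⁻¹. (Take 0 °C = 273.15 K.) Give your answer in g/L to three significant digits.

ρ ≈ 2.57 g/L

ρ = PM/(RT) = (2.23e+03 × 16.04) / (62.36 × 223.0)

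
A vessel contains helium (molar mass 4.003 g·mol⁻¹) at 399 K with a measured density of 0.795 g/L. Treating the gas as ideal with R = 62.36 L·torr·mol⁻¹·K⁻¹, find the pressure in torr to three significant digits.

P ≈ 4.94e+03 torr

ρ = PM/(RT) ⇒ P = ρRT/M = (0.795 × 62.36 × 399.0) / 4.003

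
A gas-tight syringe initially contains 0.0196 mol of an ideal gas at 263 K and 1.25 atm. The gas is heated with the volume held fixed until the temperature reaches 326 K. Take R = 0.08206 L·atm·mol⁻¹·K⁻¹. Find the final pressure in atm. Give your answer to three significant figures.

P₂ ≈ 1.55 atm

From PV = nRT: V₁ = nRT₁/P₁ = 0.3384 L.
V constant ⇒ P ∝ T: V₂ = V₁; P₂ = P₁·(T₂/T₁) = 1.549 atm.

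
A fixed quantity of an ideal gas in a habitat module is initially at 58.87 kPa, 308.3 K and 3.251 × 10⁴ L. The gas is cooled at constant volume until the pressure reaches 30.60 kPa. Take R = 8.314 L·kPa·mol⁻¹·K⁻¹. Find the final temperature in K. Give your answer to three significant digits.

T₂ ≈ 160 K

Isochoric, so P/T is constant: V₂ = V₁; T₂ = T₁·(P₂/P₁) = 160.3 K.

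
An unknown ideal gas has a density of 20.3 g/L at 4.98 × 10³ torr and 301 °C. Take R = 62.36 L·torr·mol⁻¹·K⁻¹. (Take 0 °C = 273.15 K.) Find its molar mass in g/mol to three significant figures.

ρ = PM/(RT) ⇒ M = ρRT/P = (20.3 × 62.36 × 574.1) / 4.98e+03

M ≈ 146 g/mol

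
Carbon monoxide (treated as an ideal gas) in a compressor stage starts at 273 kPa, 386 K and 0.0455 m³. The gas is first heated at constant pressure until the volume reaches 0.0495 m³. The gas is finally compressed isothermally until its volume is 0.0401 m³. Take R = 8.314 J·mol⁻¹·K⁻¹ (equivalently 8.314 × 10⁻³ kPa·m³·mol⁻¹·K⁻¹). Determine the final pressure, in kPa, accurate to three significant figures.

P₃ ≈ 337 kPa

Isobaric, so V/T is constant: P₂ = P₁; T₂ = T₁·(V₂/V₁) = 419.9 K.
Isothermal, so P V is constant: T₃ = T₂; P₃ = P₂·(V₂/V₃) = 337.0 kPa.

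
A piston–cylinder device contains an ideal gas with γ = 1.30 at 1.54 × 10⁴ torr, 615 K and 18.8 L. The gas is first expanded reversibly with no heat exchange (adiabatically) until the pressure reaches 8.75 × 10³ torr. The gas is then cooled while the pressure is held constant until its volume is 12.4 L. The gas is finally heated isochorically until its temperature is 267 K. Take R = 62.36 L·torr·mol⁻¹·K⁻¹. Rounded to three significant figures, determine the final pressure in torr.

P₄ ≈ 1.01e+04 torr

Reversible adiabatic, γ = 1.30: T₂ = T₁·(P₂/P₁)^((γ−1)/γ) = 539.8 K; V₂ = V₁·(P₁/P₂)^(1/γ) = 29.04 L.
Isobaric, so V/T is constant: P₃ = P₂; T₃ = T₂·(V₃/V₂) = 230.5 K.
Isochoric, so P/T is constant: V₄ = V₃; P₄ = P₃·(T₄/T₃) = 1.014e+04 torr.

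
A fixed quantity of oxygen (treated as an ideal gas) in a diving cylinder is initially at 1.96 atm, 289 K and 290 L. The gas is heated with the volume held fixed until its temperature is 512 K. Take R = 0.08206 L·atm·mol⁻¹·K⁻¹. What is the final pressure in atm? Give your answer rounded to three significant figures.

P₂ ≈ 3.47 atm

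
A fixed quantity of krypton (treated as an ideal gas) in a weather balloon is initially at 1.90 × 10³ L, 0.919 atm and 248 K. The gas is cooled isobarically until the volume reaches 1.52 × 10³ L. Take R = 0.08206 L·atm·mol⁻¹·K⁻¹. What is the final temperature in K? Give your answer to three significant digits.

Isobaric, so V/T is constant: P₂ = P₁; T₂ = T₁·(V₂/V₁) = 198.4 K.

T₂ ≈ 198 K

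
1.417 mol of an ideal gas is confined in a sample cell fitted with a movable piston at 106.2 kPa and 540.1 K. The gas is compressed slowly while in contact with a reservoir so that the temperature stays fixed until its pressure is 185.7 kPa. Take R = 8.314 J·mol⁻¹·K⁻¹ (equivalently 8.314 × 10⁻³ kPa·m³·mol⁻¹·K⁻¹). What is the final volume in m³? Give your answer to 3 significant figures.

V₂ ≈ 0.0343 m³

From PV = nRT: V₁ = nRT₁/P₁ = 0.05991 m³.
T constant ⇒ Boyle's law P V = const: T₂ = T₁; V₂ = V₁·(P₁/P₂) = 0.03426 m³.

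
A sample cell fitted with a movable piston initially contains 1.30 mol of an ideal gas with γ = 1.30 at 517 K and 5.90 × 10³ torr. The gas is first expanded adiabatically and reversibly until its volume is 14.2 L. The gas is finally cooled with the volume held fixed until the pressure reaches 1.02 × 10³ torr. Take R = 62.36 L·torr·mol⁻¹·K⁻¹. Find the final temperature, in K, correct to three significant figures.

From PV = nRT: V₁ = nRT₁/P₁ = 7.104 L.
Adiabatic (γ = 1.30), T V^(γ−1) and P V^γ constant: T₂ = T₁·(V₁/V₂)^(γ−1) = 420.0 K; P₂ = P₁·(V₁/V₂)^γ = 2398 torr.
V constant ⇒ P ∝ T: V₃ = V₂; T₃ = T₂·(P₃/P₂) = 178.7 K.

T₃ ≈ 179 K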